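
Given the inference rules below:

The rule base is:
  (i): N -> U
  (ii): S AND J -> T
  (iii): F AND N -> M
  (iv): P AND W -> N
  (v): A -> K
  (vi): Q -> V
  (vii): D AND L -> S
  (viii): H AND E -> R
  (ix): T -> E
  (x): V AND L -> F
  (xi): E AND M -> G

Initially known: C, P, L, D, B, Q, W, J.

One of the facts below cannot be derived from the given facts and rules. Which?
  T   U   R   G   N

R

Round 1 — (iv), (vi), (vii), derive N, V, S.
Round 2 — (i), (ii), (x), derive U, T, F.
Round 3 — (iii), (ix), derive M, E.
Round 4 — (xi), derive G.
Derived: U (round 2), G (round 4), N (round 1), T (round 2). R never appears in any round.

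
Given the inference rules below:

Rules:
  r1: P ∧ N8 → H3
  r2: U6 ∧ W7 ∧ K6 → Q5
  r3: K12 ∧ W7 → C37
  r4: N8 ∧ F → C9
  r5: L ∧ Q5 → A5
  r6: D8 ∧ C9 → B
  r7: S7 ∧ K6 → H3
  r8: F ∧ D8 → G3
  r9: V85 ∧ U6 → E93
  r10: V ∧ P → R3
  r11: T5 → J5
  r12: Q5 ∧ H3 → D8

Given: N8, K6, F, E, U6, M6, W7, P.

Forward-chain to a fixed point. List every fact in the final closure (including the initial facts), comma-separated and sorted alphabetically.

B, C9, D8, E, F, G3, H3, K6, M6, N8, P, Q5, U6, W7

[1] r1 [P ∧ N8 → H3]; r2 [U6 ∧ W7 ∧ K6 → Q5]; r4 [N8 ∧ F → C9]. ⇒ new: H3, Q5, C9.
[2] r12 [Q5 ∧ H3 → D8]. ⇒ new: D8.
[3] r6 [D8 ∧ C9 → B]; r8 [F ∧ D8 → G3]. ⇒ new: B, G3.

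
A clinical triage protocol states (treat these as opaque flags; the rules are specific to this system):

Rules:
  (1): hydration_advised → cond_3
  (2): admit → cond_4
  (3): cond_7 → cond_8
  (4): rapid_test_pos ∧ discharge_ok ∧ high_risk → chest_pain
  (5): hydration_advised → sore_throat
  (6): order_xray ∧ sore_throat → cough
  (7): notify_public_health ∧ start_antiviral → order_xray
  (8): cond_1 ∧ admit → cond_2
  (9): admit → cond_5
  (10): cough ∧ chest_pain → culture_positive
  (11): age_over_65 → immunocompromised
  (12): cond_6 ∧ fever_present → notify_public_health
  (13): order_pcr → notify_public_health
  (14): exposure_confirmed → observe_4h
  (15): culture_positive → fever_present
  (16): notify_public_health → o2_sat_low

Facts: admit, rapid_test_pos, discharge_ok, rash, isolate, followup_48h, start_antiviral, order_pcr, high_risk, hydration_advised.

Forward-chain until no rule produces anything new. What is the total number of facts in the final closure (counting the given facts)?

21

Round 1: (1) [hydration_advised → cond_3]; (2) [admit → cond_4]; (4) [rapid_test_pos ∧ discharge_ok ∧ high_risk → chest_pain]; (5) [hydration_advised → sore_throat]; (9) [admit → cond_5]; (13) [order_pcr → notify_public_health]. Adds cond_3, cond_4, chest_pain, sore_throat, cond_5, notify_public_health.
Round 2: (7) [notify_public_health ∧ start_antiviral → order_xray]; (16) [notify_public_health → o2_sat_low]. Adds order_xray, o2_sat_low.
Round 3: (6) [order_xray ∧ sore_throat → cough]. Adds cough.
Round 4: (10) [cough ∧ chest_pain → culture_positive]. Adds culture_positive.
Round 5: (15) [culture_positive → fever_present]. Adds fever_present.
Closure: {admit, chest_pain, cond_3, cond_4, cond_5, cough, culture_positive, discharge_ok, fever_present, followup_48h, high_risk, hydration_advised, isolate, notify_public_health, o2_sat_low, order_pcr, order_xray, rapid_test_pos, rash, sore_throat, start_antiviral} — 21 facts.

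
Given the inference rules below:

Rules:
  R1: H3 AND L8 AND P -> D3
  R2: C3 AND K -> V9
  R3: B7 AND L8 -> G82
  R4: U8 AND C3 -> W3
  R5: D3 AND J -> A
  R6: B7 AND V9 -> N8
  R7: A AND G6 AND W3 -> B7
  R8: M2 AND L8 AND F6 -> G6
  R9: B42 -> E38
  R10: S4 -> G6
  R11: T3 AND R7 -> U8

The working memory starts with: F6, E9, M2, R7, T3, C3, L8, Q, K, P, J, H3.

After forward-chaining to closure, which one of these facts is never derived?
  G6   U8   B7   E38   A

Round 1 — R1, R2, R8, R11, derive D3, V9, G6, U8.
Round 2 — R4, R5, derive W3, A.
Round 3 — R7, derive B7.
Round 4 — R3, R6, derive G82, N8.
Derived: B7 (round 3), U8 (round 1), G6 (round 1), A (round 2). E38 never appears in any round.

E38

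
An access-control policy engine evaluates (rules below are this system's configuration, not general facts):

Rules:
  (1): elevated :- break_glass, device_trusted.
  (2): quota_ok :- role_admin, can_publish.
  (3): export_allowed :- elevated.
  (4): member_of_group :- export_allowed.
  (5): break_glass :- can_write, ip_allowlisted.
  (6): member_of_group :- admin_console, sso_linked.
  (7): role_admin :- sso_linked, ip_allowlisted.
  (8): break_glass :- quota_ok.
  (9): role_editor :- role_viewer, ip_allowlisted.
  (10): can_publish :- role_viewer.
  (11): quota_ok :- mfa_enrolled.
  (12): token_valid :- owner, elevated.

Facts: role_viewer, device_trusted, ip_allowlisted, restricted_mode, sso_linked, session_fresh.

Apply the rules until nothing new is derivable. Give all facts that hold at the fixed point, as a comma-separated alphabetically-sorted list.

Round 1 — (7), (9), (10), derive role_admin, role_editor, can_publish.
Round 2 — (2), derive quota_ok.
Round 3 — (8), derive break_glass.
Round 4 — (1), derive elevated.
Round 5 — (3), derive export_allowed.
Round 6 — (4), derive member_of_group.

break_glass, can_publish, device_trusted, elevated, export_allowed, ip_allowlisted, member_of_group, quota_ok, restricted_mode, role_admin, role_editor, role_viewer, session_fresh, sso_linked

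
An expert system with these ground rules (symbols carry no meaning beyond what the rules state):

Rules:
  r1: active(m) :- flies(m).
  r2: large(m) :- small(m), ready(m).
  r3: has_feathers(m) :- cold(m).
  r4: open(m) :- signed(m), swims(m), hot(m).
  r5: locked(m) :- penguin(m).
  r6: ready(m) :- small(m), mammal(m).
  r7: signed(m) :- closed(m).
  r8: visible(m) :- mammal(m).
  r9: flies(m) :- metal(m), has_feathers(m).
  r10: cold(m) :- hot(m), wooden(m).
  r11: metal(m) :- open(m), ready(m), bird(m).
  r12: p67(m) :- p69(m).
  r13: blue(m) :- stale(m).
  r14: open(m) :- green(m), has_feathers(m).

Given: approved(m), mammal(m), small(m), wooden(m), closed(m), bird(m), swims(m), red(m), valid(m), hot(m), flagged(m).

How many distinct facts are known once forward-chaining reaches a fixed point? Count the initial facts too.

21

Round 1: r6 [ready(m) :- small(m), mammal(m).]; r7 [signed(m) :- closed(m).]; r8 [visible(m) :- mammal(m).]; r10 [cold(m) :- hot(m), wooden(m).]. New: ready(m), signed(m), visible(m), cold(m).
Round 2: r2 [large(m) :- small(m), ready(m).]; r3 [has_feathers(m) :- cold(m).]; r4 [open(m) :- signed(m), swims(m), hot(m).]. New: large(m), has_feathers(m), open(m).
Round 3: r11 [metal(m) :- open(m), ready(m), bird(m).]. New: metal(m).
Round 4: r9 [flies(m) :- metal(m), has_feathers(m).]. New: flies(m).
Round 5: r1 [active(m) :- flies(m).]. New: active(m).
Closure: {active(m), approved(m), bird(m), closed(m), cold(m), flagged(m), flies(m), has_feathers(m), hot(m), large(m), mammal(m), metal(m), open(m), ready(m), red(m), signed(m), small(m), swims(m), valid(m), visible(m), wooden(m)} — 21 facts.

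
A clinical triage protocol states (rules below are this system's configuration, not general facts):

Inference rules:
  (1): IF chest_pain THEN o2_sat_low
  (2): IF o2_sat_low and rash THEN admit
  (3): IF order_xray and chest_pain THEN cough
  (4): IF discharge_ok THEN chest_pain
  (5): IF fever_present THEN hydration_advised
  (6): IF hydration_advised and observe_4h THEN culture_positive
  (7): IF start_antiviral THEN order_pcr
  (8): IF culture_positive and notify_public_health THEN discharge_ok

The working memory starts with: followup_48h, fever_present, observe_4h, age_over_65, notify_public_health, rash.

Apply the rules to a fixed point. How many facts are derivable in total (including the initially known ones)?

Round 1 fires (5), giving hydration_advised.
Round 2 fires (6), giving culture_positive.
Round 3 fires (8), giving discharge_ok.
Round 4 fires (4), giving chest_pain.
Round 5 fires (1), giving o2_sat_low.
Round 6 fires (2), giving admit.
Closure: {admit, age_over_65, chest_pain, culture_positive, discharge_ok, fever_present, followup_48h, hydration_advised, notify_public_health, o2_sat_low, observe_4h, rash} — 12 facts.

12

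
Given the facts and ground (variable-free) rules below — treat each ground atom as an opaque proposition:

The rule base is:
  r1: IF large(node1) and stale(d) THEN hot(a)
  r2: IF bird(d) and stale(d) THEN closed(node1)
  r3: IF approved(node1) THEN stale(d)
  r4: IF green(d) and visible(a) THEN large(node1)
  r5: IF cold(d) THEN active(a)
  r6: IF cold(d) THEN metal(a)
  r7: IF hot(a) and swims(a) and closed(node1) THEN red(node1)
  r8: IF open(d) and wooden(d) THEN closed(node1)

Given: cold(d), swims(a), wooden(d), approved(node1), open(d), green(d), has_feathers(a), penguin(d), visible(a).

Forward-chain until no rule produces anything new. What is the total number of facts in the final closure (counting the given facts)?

Round 1: r3 [IF approved(node1) THEN stale(d)]; r4 [IF green(d) and visible(a) THEN large(node1)]; r5 [IF cold(d) THEN active(a)]; r6 [IF cold(d) THEN metal(a)]; r8 [IF open(d) and wooden(d) THEN closed(node1)]. New: stale(d), large(node1), active(a), metal(a), closed(node1).
Round 2: r1 [IF large(node1) and stale(d) THEN hot(a)]. New: hot(a).
Round 3: r7 [IF hot(a) and swims(a) and closed(node1) THEN red(node1)]. New: red(node1).
Closure: {active(a), approved(node1), closed(node1), cold(d), green(d), has_feathers(a), hot(a), large(node1), metal(a), open(d), penguin(d), red(node1), stale(d), swims(a), visible(a), wooden(d)} — 16 facts.

16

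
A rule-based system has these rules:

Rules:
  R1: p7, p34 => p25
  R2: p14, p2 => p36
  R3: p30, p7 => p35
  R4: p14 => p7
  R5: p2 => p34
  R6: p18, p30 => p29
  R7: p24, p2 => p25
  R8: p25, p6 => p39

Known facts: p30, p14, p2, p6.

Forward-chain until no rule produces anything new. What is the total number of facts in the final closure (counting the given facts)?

10

Round 1: R2 [p14, p2 => p36]; R4 [p14 => p7]; R5 [p2 => p34]. New: p36, p7, p34.
Round 2: R1 [p7, p34 => p25]; R3 [p30, p7 => p35]. New: p25, p35.
Round 3: R8 [p25, p6 => p39]. New: p39.
Closure: {p14, p2, p25, p30, p34, p35, p36, p39, p6, p7} — 10 facts.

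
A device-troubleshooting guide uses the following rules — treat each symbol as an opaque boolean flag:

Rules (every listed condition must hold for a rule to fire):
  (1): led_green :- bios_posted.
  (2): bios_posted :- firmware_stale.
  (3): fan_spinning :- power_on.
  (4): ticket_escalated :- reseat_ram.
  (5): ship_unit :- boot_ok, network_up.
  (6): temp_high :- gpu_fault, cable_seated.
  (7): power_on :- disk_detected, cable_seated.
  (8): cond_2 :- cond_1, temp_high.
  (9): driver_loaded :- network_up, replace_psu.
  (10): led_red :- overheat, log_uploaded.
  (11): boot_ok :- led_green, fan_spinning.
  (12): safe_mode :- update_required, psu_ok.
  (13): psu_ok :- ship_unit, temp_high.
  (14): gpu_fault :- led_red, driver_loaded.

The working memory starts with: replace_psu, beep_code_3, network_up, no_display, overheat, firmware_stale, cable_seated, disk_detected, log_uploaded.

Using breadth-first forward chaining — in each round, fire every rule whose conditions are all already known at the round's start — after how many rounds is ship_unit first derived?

Round 1 fires (2), (7), (9), (10), giving bios_posted, power_on, driver_loaded, led_red.
Round 2 fires (1), (3), (14), giving led_green, fan_spinning, gpu_fault.
Round 3 fires (6), (11), giving temp_high, boot_ok.
Round 4 fires (5), giving ship_unit.
ship_unit first appears in round 4.

4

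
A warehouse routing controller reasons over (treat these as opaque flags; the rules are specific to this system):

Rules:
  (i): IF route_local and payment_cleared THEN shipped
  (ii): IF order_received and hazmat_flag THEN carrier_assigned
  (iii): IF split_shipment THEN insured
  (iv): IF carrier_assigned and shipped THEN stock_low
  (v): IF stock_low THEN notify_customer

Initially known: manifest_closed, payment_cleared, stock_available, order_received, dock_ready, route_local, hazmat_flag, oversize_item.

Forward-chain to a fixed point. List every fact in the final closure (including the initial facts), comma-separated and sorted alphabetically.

carrier_assigned, dock_ready, hazmat_flag, manifest_closed, notify_customer, order_received, oversize_item, payment_cleared, route_local, shipped, stock_available, stock_low

Round 1: (i) [IF route_local and payment_cleared THEN shipped]; (ii) [IF order_received and hazmat_flag THEN carrier_assigned]. Adds shipped, carrier_assigned.
Round 2: (iv) [IF carrier_assigned and shipped THEN stock_low]. Adds stock_low.
Round 3: (v) [IF stock_low THEN notify_customer]. Adds notify_customer.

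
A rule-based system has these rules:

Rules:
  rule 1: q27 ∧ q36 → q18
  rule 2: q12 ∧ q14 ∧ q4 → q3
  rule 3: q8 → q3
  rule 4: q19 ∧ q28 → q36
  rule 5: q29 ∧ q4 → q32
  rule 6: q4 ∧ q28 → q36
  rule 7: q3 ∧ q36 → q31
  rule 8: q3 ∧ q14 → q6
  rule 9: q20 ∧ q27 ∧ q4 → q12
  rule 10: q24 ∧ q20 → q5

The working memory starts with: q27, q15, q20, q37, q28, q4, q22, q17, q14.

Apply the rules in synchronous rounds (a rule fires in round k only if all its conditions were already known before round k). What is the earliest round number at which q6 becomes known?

3

Round 1: rule 6 [q4 ∧ q28 → q36]; rule 9 [q20 ∧ q27 ∧ q4 → q12]. New: q36, q12.
Round 2: rule 1 [q27 ∧ q36 → q18]; rule 2 [q12 ∧ q14 ∧ q4 → q3]. New: q18, q3.
Round 3: rule 7 [q3 ∧ q36 → q31]; rule 8 [q3 ∧ q14 → q6]. New: q31, q6.
q6 first appears in round 3.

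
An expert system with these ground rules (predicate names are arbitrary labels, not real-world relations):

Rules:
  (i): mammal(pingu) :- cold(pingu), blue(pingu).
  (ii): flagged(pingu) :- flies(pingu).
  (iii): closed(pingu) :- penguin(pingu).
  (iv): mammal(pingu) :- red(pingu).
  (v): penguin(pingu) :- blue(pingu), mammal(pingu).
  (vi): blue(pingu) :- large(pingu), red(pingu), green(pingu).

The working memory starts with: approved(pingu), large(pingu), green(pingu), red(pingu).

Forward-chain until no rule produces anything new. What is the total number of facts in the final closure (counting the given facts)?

Round 1: (iv) [mammal(pingu) :- red(pingu).]; (vi) [blue(pingu) :- large(pingu), red(pingu), green(pingu).]. New: mammal(pingu), blue(pingu).
Round 2: (v) [penguin(pingu) :- blue(pingu), mammal(pingu).]. New: penguin(pingu).
Round 3: (iii) [closed(pingu) :- penguin(pingu).]. New: closed(pingu).
Closure: {approved(pingu), blue(pingu), closed(pingu), green(pingu), large(pingu), mammal(pingu), penguin(pingu), red(pingu)} — 8 facts.

8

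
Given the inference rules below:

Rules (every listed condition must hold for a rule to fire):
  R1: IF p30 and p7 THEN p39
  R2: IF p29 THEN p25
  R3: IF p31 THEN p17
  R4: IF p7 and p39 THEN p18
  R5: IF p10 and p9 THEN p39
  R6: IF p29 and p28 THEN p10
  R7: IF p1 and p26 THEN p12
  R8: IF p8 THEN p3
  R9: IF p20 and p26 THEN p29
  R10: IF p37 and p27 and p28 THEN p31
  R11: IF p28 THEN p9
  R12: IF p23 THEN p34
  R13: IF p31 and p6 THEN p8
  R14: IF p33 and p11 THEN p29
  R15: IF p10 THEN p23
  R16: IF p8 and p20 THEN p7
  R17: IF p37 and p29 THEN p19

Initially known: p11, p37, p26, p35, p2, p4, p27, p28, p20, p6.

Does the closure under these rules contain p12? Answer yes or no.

[1] R9 [IF p20 and p26 THEN p29]; R10 [IF p37 and p27 and p28 THEN p31]; R11 [IF p28 THEN p9]. ⇒ new: p29, p31, p9.
[2] R2 [IF p29 THEN p25]; R3 [IF p31 THEN p17]; R6 [IF p29 and p28 THEN p10]; R13 [IF p31 and p6 THEN p8]; R17 [IF p37 and p29 THEN p19]. ⇒ new: p25, p17, p10, p8, p19.
[3] R5 [IF p10 and p9 THEN p39]; R8 [IF p8 THEN p3]; R15 [IF p10 THEN p23]; R16 [IF p8 and p20 THEN p7]. ⇒ new: p39, p3, p23, p7.
[4] R4 [IF p7 and p39 THEN p18]; R12 [IF p23 THEN p34]. ⇒ new: p18, p34.
Fixed point reached. p12 is concluded only by R7; R7 needs p1 (never derived).

no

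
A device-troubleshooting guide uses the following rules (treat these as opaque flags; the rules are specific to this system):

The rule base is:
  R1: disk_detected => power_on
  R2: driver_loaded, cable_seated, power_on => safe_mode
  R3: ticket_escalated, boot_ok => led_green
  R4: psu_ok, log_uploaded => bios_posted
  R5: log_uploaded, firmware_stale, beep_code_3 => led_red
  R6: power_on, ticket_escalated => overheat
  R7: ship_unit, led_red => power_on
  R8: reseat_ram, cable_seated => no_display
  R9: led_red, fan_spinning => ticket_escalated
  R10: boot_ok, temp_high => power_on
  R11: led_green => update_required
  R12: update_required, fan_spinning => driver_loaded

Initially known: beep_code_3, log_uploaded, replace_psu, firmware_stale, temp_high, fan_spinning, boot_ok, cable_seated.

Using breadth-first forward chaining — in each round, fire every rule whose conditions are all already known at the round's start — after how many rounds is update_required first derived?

4

Round 1 fires R5, R10, giving led_red, power_on.
Round 2 fires R9, giving ticket_escalated.
Round 3 fires R3, R6, giving led_green, overheat.
Round 4 fires R11, giving update_required.
update_required first appears in round 4.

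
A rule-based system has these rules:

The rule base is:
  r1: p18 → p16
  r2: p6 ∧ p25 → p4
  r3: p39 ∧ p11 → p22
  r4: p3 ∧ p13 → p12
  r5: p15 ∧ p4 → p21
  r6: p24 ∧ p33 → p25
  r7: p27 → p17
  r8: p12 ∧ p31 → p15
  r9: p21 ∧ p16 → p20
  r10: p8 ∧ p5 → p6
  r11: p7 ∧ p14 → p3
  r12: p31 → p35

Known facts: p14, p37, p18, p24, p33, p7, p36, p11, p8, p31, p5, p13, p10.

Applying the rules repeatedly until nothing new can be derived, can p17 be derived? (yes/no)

Round 1 fires r1, r6, r10, r11, r12, giving p16, p25, p6, p3, p35.
Round 2 fires r2, r4, giving p4, p12.
Round 3 fires r8, giving p15.
Round 4 fires r5, giving p21.
Round 5 fires r9, giving p20.
Fixed point reached. p17 is concluded only by r7; r7 needs p27 (never derived).

no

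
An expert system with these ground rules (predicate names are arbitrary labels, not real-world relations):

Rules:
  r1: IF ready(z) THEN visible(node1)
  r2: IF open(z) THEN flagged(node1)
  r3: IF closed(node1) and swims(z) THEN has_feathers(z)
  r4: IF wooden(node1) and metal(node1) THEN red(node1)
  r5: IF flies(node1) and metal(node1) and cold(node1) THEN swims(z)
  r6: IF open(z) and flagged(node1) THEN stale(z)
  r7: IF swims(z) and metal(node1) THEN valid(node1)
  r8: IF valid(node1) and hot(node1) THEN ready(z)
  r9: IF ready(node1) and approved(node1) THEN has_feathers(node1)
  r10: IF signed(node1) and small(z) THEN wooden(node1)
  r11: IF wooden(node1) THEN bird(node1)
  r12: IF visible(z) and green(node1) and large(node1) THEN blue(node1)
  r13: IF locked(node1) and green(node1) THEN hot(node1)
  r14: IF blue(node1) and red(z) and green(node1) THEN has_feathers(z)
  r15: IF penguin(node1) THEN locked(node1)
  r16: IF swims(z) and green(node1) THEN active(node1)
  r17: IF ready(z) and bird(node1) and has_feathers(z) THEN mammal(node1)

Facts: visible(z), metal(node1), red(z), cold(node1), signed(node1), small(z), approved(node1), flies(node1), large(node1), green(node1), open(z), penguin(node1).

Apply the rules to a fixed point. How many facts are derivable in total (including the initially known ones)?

27

Round 1: r2 [IF open(z) THEN flagged(node1)]; r5 [IF flies(node1) and metal(node1) and cold(node1) THEN swims(z)]; r10 [IF signed(node1) and small(z) THEN wooden(node1)]; r12 [IF visible(z) and green(node1) and large(node1) THEN blue(node1)]; r15 [IF penguin(node1) THEN locked(node1)]. Adds flagged(node1), swims(z), wooden(node1), blue(node1), locked(node1).
Round 2: r4 [IF wooden(node1) and metal(node1) THEN red(node1)]; r6 [IF open(z) and flagged(node1) THEN stale(z)]; r7 [IF swims(z) and metal(node1) THEN valid(node1)]; r11 [IF wooden(node1) THEN bird(node1)]; r13 [IF locked(node1) and green(node1) THEN hot(node1)]; r14 [IF blue(node1) and red(z) and green(node1) THEN has_feathers(z)]; r16 [IF swims(z) and green(node1) THEN active(node1)]. Adds red(node1), stale(z), valid(node1), bird(node1), hot(node1), has_feathers(z), active(node1).
Round 3: r8 [IF valid(node1) and hot(node1) THEN ready(z)]. Adds ready(z).
Round 4: r1 [IF ready(z) THEN visible(node1)]; r17 [IF ready(z) and bird(node1) and has_feathers(z) THEN mammal(node1)]. Adds visible(node1), mammal(node1).
Closure: {active(node1), approved(node1), bird(node1), blue(node1), cold(node1), flagged(node1), flies(node1), green(node1), has_feathers(z), hot(node1), large(node1), locked(node1), mammal(node1), metal(node1), open(z), penguin(node1), ready(z), red(node1), red(z), signed(node1), small(z), stale(z), swims(z), valid(node1), visible(node1), visible(z), wooden(node1)} — 27 facts.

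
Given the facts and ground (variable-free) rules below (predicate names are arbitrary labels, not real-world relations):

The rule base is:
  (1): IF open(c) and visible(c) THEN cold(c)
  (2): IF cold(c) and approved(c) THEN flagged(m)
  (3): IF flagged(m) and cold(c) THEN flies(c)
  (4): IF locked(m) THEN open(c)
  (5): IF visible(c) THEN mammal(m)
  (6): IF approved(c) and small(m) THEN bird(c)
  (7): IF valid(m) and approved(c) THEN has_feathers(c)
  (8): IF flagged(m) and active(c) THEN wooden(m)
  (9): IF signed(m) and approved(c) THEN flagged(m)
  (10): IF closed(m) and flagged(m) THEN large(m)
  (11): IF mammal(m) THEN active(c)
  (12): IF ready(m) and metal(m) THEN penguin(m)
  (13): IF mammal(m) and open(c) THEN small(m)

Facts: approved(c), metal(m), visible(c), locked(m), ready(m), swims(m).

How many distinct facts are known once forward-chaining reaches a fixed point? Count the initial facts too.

16

Round 1 fires (4), (5), (12), giving open(c), mammal(m), penguin(m).
Round 2 fires (1), (11), (13), giving cold(c), active(c), small(m).
Round 3 fires (2), (6), giving flagged(m), bird(c).
Round 4 fires (3), (8), giving flies(c), wooden(m).
Closure: {active(c), approved(c), bird(c), cold(c), flagged(m), flies(c), locked(m), mammal(m), metal(m), open(c), penguin(m), ready(m), small(m), swims(m), visible(c), wooden(m)} — 16 facts.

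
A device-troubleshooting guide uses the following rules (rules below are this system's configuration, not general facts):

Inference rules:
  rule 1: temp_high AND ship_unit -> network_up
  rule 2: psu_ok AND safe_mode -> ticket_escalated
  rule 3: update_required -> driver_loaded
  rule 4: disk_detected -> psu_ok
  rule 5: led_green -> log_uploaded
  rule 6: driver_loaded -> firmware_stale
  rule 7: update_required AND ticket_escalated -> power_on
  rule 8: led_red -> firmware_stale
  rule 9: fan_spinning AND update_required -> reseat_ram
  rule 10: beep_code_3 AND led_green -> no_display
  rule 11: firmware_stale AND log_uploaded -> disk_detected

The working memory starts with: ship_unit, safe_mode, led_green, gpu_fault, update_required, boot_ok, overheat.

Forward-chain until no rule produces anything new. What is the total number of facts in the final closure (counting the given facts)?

Round 1: rule 3 [update_required -> driver_loaded]; rule 5 [led_green -> log_uploaded]. Adds driver_loaded, log_uploaded.
Round 2: rule 6 [driver_loaded -> firmware_stale]. Adds firmware_stale.
Round 3: rule 11 [firmware_stale AND log_uploaded -> disk_detected]. Adds disk_detected.
Round 4: rule 4 [disk_detected -> psu_ok]. Adds psu_ok.
Round 5: rule 2 [psu_ok AND safe_mode -> ticket_escalated]. Adds ticket_escalated.
Round 6: rule 7 [update_required AND ticket_escalated -> power_on]. Adds power_on.
Closure: {boot_ok, disk_detected, driver_loaded, firmware_stale, gpu_fault, led_green, log_uploaded, overheat, power_on, psu_ok, safe_mode, ship_unit, ticket_escalated, update_required} — 14 facts.

14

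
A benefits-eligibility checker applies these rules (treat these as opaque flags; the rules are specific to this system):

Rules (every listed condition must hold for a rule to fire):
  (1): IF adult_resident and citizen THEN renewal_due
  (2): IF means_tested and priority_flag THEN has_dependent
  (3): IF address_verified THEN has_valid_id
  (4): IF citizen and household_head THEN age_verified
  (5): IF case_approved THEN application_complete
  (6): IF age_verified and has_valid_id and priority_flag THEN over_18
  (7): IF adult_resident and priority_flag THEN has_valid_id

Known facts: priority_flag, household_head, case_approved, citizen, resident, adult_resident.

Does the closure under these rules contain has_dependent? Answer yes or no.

Round 1 — (1), (4), (5), (7), derive renewal_due, age_verified, application_complete, has_valid_id.
Round 2 — (6), derive over_18.
Fixed point reached. has_dependent is concluded only by (2); (2) needs means_tested (never derived).

no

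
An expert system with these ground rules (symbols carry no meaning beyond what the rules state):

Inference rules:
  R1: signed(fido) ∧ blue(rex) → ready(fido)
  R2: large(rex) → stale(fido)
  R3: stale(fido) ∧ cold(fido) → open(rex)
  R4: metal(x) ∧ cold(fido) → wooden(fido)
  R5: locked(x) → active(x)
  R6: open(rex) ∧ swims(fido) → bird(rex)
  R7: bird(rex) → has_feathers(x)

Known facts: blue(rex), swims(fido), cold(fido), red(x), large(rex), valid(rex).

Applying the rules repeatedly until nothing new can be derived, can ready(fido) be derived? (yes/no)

no

Round 1: R2 [large(rex) → stale(fido)]. New: stale(fido).
Round 2: R3 [stale(fido) ∧ cold(fido) → open(rex)]. New: open(rex).
Round 3: R6 [open(rex) ∧ swims(fido) → bird(rex)]. New: bird(rex).
Round 4: R7 [bird(rex) → has_feathers(x)]. New: has_feathers(x).
Fixed point reached. ready(fido) is concluded only by R1; R1 needs signed(fido) (never derived).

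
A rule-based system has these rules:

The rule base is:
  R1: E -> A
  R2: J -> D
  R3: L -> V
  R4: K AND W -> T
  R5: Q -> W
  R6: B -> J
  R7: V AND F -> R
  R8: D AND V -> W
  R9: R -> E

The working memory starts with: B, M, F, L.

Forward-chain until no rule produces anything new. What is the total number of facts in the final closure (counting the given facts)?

Round 1: R3 [L -> V]; R6 [B -> J]. Adds V, J.
Round 2: R2 [J -> D]; R7 [V AND F -> R]. Adds D, R.
Round 3: R8 [D AND V -> W]; R9 [R -> E]. Adds W, E.
Round 4: R1 [E -> A]. Adds A.
Closure: {A, B, D, E, F, J, L, M, R, V, W} — 11 facts.

11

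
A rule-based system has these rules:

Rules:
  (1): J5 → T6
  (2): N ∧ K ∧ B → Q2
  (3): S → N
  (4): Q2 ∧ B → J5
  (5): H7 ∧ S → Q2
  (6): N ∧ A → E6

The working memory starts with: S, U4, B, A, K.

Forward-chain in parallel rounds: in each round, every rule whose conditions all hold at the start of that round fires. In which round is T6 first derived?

Round 1: (3) [S → N]. Adds N.
Round 2: (2) [N ∧ K ∧ B → Q2]; (6) [N ∧ A → E6]. Adds Q2, E6.
Round 3: (4) [Q2 ∧ B → J5]. Adds J5.
Round 4: (1) [J5 → T6]. Adds T6.
T6 first appears in round 4.

4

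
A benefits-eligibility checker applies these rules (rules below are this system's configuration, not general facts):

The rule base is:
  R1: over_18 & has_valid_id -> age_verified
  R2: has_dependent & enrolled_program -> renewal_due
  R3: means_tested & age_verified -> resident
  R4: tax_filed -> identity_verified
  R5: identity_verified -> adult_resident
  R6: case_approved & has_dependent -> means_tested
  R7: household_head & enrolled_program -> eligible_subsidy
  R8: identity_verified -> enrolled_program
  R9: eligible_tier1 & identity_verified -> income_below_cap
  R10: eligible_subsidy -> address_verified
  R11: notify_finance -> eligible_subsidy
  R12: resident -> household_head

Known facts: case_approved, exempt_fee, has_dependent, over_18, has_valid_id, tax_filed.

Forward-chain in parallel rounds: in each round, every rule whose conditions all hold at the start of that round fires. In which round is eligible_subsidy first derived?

4

Round 1: R1 [over_18 & has_valid_id -> age_verified]; R4 [tax_filed -> identity_verified]; R6 [case_approved & has_dependent -> means_tested]. Adds age_verified, identity_verified, means_tested.
Round 2: R3 [means_tested & age_verified -> resident]; R5 [identity_verified -> adult_resident]; R8 [identity_verified -> enrolled_program]. Adds resident, adult_resident, enrolled_program.
Round 3: R2 [has_dependent & enrolled_program -> renewal_due]; R12 [resident -> household_head]. Adds renewal_due, household_head.
Round 4: R7 [household_head & enrolled_program -> eligible_subsidy]. Adds eligible_subsidy.
eligible_subsidy first appears in round 4.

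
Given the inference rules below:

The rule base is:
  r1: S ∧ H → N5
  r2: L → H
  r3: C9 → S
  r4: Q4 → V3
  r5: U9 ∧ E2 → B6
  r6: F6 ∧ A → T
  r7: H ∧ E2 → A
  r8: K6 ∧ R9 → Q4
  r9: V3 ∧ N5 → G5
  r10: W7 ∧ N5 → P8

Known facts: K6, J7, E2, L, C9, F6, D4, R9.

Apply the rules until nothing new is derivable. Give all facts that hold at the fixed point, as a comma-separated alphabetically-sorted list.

Round 1: r2 [L → H]; r3 [C9 → S]; r8 [K6 ∧ R9 → Q4]. Adds H, S, Q4.
Round 2: r1 [S ∧ H → N5]; r4 [Q4 → V3]; r7 [H ∧ E2 → A]. Adds N5, V3, A.
Round 3: r6 [F6 ∧ A → T]; r9 [V3 ∧ N5 → G5]. Adds T, G5.

A, C9, D4, E2, F6, G5, H, J7, K6, L, N5, Q4, R9, S, T, V3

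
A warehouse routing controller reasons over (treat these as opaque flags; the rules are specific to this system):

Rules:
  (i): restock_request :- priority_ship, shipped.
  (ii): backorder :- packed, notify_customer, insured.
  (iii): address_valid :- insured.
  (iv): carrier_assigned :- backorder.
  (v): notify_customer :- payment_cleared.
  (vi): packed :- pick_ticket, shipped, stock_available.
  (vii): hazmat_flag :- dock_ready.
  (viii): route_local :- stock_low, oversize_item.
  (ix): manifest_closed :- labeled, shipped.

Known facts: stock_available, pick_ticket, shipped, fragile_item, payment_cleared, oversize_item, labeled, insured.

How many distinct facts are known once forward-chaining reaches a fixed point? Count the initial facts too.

14

Round 1 fires (iii), (v), (vi), (ix), giving address_valid, notify_customer, packed, manifest_closed.
Round 2 fires (ii), giving backorder.
Round 3 fires (iv), giving carrier_assigned.
Closure: {address_valid, backorder, carrier_assigned, fragile_item, insured, labeled, manifest_closed, notify_customer, oversize_item, packed, payment_cleared, pick_ticket, shipped, stock_available} — 14 facts.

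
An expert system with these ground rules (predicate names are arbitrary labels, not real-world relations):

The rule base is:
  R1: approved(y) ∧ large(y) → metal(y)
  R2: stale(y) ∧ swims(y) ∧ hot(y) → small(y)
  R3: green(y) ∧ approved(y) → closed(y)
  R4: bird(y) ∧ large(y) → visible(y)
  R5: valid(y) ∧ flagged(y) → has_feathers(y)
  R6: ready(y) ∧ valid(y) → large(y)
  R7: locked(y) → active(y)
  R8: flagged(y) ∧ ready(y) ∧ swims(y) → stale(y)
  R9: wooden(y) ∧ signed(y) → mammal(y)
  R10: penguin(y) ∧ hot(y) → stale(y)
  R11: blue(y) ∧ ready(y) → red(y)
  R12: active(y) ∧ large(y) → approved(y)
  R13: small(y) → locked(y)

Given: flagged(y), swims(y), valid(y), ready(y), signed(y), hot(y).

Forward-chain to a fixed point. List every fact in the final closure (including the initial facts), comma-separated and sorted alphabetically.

Round 1: R5 [valid(y) ∧ flagged(y) → has_feathers(y)]; R6 [ready(y) ∧ valid(y) → large(y)]; R8 [flagged(y) ∧ ready(y) ∧ swims(y) → stale(y)]. Adds has_feathers(y), large(y), stale(y).
Round 2: R2 [stale(y) ∧ swims(y) ∧ hot(y) → small(y)]. Adds small(y).
Round 3: R13 [small(y) → locked(y)]. Adds locked(y).
Round 4: R7 [locked(y) → active(y)]. Adds active(y).
Round 5: R12 [active(y) ∧ large(y) → approved(y)]. Adds approved(y).
Round 6: R1 [approved(y) ∧ large(y) → metal(y)]. Adds metal(y).

active(y), approved(y), flagged(y), has_feathers(y), hot(y), large(y), locked(y), metal(y), ready(y), signed(y), small(y), stale(y), swims(y), valid(y)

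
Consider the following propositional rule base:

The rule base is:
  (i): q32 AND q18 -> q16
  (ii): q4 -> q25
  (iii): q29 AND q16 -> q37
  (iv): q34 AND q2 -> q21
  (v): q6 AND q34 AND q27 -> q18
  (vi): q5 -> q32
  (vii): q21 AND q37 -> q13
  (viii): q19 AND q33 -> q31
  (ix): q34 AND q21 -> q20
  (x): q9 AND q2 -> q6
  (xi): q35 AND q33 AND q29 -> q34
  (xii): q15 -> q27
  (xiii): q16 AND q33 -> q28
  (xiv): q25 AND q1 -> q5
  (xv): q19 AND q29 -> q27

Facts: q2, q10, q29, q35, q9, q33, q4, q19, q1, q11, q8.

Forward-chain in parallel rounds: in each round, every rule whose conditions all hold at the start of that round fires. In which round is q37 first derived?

Round 1: (ii) [q4 -> q25]; (viii) [q19 AND q33 -> q31]; (x) [q9 AND q2 -> q6]; (xi) [q35 AND q33 AND q29 -> q34]; (xv) [q19 AND q29 -> q27]. New: q25, q31, q6, q34, q27.
Round 2: (iv) [q34 AND q2 -> q21]; (v) [q6 AND q34 AND q27 -> q18]; (xiv) [q25 AND q1 -> q5]. New: q21, q18, q5.
Round 3: (vi) [q5 -> q32]; (ix) [q34 AND q21 -> q20]. New: q32, q20.
Round 4: (i) [q32 AND q18 -> q16]. New: q16.
Round 5: (iii) [q29 AND q16 -> q37]; (xiii) [q16 AND q33 -> q28]. New: q37, q28.
q37 first appears in round 5.

5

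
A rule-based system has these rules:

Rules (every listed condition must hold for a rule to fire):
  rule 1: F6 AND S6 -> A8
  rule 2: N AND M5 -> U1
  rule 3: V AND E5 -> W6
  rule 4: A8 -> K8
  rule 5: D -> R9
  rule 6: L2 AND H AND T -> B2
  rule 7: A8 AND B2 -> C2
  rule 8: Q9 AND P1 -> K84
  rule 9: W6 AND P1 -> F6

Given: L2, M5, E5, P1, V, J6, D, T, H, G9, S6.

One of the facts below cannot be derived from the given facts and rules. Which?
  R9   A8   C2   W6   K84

K84

[1] rule 3 [V AND E5 -> W6]; rule 5 [D -> R9]; rule 6 [L2 AND H AND T -> B2]. ⇒ new: W6, R9, B2.
[2] rule 9 [W6 AND P1 -> F6]. ⇒ new: F6.
[3] rule 1 [F6 AND S6 -> A8]. ⇒ new: A8.
[4] rule 4 [A8 -> K8]; rule 7 [A8 AND B2 -> C2]. ⇒ new: K8, C2.
Derived: A8 (round 3), W6 (round 1), R9 (round 1), C2 (round 4). K84 never appears in any round.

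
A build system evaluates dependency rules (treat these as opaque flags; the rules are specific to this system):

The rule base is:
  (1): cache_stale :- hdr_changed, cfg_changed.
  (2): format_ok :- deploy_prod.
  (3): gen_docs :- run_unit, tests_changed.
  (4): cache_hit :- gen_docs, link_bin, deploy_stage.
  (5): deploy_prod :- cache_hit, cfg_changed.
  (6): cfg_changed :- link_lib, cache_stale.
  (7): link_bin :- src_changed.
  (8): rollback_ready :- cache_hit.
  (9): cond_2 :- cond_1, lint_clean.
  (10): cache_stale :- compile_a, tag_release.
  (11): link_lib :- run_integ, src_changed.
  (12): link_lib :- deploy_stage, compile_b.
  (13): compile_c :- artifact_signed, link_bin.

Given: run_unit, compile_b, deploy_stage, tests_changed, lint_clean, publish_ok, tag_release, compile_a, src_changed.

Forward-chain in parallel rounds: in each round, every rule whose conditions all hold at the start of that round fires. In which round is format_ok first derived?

4

Round 1 fires (3), (7), (10), (12), giving gen_docs, link_bin, cache_stale, link_lib.
Round 2 fires (4), (6), giving cache_hit, cfg_changed.
Round 3 fires (5), (8), giving deploy_prod, rollback_ready.
Round 4 fires (2), giving format_ok.
format_ok first appears in round 4.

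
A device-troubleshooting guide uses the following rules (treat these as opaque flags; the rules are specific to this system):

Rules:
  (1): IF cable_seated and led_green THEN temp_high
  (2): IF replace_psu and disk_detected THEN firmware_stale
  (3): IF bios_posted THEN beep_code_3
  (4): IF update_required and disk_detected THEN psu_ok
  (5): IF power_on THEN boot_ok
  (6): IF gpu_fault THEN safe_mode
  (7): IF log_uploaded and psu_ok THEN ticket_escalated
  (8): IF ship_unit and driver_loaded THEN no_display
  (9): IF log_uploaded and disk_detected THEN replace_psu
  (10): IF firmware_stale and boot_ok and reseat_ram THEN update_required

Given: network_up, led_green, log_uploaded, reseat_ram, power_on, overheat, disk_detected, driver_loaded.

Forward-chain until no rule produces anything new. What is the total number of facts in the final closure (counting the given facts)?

14

Round 1: (5) [IF power_on THEN boot_ok]; (9) [IF log_uploaded and disk_detected THEN replace_psu]. Adds boot_ok, replace_psu.
Round 2: (2) [IF replace_psu and disk_detected THEN firmware_stale]. Adds firmware_stale.
Round 3: (10) [IF firmware_stale and boot_ok and reseat_ram THEN update_required]. Adds update_required.
Round 4: (4) [IF update_required and disk_detected THEN psu_ok]. Adds psu_ok.
Round 5: (7) [IF log_uploaded and psu_ok THEN ticket_escalated]. Adds ticket_escalated.
Closure: {boot_ok, disk_detected, driver_loaded, firmware_stale, led_green, log_uploaded, network_up, overheat, power_on, psu_ok, replace_psu, reseat_ram, ticket_escalated, update_required} — 14 facts.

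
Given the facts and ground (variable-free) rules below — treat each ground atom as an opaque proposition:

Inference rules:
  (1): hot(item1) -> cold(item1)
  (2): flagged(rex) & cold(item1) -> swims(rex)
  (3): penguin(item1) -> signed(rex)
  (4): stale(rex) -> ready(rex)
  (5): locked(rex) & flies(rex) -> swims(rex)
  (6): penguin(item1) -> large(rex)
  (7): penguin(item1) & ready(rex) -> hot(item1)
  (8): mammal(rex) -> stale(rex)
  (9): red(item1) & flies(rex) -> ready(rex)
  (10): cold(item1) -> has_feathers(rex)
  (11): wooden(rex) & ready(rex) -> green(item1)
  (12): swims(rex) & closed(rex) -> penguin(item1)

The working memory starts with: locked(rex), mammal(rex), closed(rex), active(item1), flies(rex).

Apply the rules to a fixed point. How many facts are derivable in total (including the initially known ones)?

14

Round 1 fires (5), (8), giving swims(rex), stale(rex).
Round 2 fires (4), (12), giving ready(rex), penguin(item1).
Round 3 fires (3), (6), (7), giving signed(rex), large(rex), hot(item1).
Round 4 fires (1), giving cold(item1).
Round 5 fires (10), giving has_feathers(rex).
Closure: {active(item1), closed(rex), cold(item1), flies(rex), has_feathers(rex), hot(item1), large(rex), locked(rex), mammal(rex), penguin(item1), ready(rex), signed(rex), stale(rex), swims(rex)} — 14 facts.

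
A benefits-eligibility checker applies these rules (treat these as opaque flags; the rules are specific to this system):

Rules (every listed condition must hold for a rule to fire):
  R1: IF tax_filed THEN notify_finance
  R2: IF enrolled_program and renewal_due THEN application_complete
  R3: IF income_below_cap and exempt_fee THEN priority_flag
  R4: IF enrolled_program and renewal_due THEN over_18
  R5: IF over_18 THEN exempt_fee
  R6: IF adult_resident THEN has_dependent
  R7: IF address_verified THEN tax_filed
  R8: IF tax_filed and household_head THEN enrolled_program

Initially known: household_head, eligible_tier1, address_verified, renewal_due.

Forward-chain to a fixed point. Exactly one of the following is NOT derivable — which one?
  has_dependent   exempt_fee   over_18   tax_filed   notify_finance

Round 1: R7 [IF address_verified THEN tax_filed]. New: tax_filed.
Round 2: R1 [IF tax_filed THEN notify_finance]; R8 [IF tax_filed and household_head THEN enrolled_program]. New: notify_finance, enrolled_program.
Round 3: R2 [IF enrolled_program and renewal_due THEN application_complete]; R4 [IF enrolled_program and renewal_due THEN over_18]. New: application_complete, over_18.
Round 4: R5 [IF over_18 THEN exempt_fee]. New: exempt_fee.
Derived: notify_finance (round 2), tax_filed (round 1), exempt_fee (round 4), over_18 (round 3). has_dependent never appears in any round.

has_dependent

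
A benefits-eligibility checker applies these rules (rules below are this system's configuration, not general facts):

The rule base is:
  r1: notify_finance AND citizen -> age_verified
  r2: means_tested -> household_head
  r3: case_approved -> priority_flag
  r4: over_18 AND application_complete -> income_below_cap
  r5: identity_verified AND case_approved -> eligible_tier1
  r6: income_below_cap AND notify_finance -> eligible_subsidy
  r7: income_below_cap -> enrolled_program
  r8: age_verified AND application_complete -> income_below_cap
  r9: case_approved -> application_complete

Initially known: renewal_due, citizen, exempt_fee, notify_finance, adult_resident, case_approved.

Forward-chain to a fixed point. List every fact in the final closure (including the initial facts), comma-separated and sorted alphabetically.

Round 1 fires r1, r3, r9, giving age_verified, priority_flag, application_complete.
Round 2 fires r8, giving income_below_cap.
Round 3 fires r6, r7, giving eligible_subsidy, enrolled_program.

adult_resident, age_verified, application_complete, case_approved, citizen, eligible_subsidy, enrolled_program, exempt_fee, income_below_cap, notify_finance, priority_flag, renewal_due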